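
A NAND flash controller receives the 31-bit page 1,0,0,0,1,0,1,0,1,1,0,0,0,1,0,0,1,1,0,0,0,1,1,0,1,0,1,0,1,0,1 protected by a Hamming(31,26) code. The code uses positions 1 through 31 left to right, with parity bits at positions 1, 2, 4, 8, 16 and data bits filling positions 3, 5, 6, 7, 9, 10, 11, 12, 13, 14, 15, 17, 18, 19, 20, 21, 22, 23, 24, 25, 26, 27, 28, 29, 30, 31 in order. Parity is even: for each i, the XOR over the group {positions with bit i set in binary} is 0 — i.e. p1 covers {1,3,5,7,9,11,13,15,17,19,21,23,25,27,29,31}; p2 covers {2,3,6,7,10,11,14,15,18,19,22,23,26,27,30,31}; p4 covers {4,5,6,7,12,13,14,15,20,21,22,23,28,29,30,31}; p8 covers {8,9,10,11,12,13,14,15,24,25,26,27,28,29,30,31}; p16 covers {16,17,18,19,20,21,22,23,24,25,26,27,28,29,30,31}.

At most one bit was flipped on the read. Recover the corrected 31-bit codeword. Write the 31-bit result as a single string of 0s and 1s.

1000101011010100110001101010101

s1 (pos 1,3,5,7,9,11,13,15,17,19,21,23,25,27,29,31): 1⊕0⊕1⊕1⊕1⊕0⊕0⊕0⊕1⊕0⊕0⊕1⊕1⊕1⊕1⊕1 = 0
s2 (pos 2,3,6,7,10,11,14,15,18,19,22,23,26,27,30,31): 0⊕0⊕0⊕1⊕1⊕0⊕1⊕0⊕1⊕0⊕1⊕1⊕0⊕1⊕0⊕1 = 0
s4 (pos 4,5,6,7,12,13,14,15,20,21,22,23,28,29,30,31): 0⊕1⊕0⊕1⊕0⊕0⊕1⊕0⊕0⊕0⊕1⊕1⊕0⊕1⊕0⊕1 = 1
s8 (pos 8,9,10,11,12,13,14,15,24,25,26,27,28,29,30,31): 0⊕1⊕1⊕0⊕0⊕0⊕1⊕0⊕0⊕1⊕0⊕1⊕0⊕1⊕0⊕1 = 1
s16 (pos 16,17,18,19,20,21,22,23,24,25,26,27,28,29,30,31): 0⊕1⊕1⊕0⊕0⊕0⊕1⊕1⊕0⊕1⊕0⊕1⊕0⊕1⊕0⊕1 = 0
Syndrome s16…s1 = 01100 → error at position 12.
Flip position 12: 1000101011000100110001101010101 → 1000101011010100110001101010101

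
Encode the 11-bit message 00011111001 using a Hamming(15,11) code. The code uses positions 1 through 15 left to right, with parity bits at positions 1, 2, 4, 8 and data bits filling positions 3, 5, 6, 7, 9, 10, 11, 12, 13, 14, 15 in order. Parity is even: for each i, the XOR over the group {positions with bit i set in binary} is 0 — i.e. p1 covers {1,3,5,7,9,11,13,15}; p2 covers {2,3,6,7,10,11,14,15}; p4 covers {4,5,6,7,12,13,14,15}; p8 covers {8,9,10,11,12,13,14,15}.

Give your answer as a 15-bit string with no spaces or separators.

000100111111001

Place data at non-parity positions: p1 p2 0 p4 0 0 1 p8 1 1 1 1 0 0 1
p1 (pos 1,3,5,7,9,11,13,15): XOR of data positions = 0⊕0⊕1⊕1⊕1⊕0⊕1 = 0
p2 (pos 2,3,6,7,10,11,14,15): XOR of data positions = 0⊕0⊕1⊕1⊕1⊕0⊕1 = 0
p4 (pos 4,5,6,7,12,13,14,15): XOR of data positions = 0⊕0⊕1⊕1⊕0⊕0⊕1 = 1
p8 (pos 8,9,10,11,12,13,14,15): XOR of data positions = 1⊕1⊕1⊕1⊕0⊕0⊕1 = 1
Codeword: 000100111111001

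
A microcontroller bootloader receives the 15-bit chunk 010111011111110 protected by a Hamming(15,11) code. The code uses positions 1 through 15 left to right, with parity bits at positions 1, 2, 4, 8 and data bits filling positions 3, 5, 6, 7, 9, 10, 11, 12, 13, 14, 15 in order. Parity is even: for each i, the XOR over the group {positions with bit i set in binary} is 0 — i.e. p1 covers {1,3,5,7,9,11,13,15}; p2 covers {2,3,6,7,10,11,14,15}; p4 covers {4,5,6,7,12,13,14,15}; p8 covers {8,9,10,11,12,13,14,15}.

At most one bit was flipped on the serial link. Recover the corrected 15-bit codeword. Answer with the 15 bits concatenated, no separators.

010111011011110

s1 (pos 1,3,5,7,9,11,13,15): 0⊕0⊕1⊕0⊕1⊕1⊕1⊕0 = 0
s2 (pos 2,3,6,7,10,11,14,15): 1⊕0⊕1⊕0⊕1⊕1⊕1⊕0 = 1
s4 (pos 4,5,6,7,12,13,14,15): 1⊕1⊕1⊕0⊕1⊕1⊕1⊕0 = 0
s8 (pos 8,9,10,11,12,13,14,15): 1⊕1⊕1⊕1⊕1⊕1⊕1⊕0 = 1
Syndrome s8…s1 = 1010 → error at position 10.
Flip position 10: 010111011111110 → 010111011011110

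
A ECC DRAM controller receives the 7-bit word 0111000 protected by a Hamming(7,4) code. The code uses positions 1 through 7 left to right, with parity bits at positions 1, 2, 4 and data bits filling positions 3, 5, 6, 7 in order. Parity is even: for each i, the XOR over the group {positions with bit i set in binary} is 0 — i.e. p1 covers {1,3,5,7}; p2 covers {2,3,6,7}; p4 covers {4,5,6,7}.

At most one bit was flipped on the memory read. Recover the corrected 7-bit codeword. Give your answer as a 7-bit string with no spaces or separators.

0111100

s1 (pos 1,3,5,7): 0⊕1⊕0⊕0 = 1
s2 (pos 2,3,6,7): 1⊕1⊕0⊕0 = 0
s4 (pos 4,5,6,7): 1⊕0⊕0⊕0 = 1
Syndrome s4…s1 = 101 → error at position 5.
Flip position 5: 0111000 → 0111100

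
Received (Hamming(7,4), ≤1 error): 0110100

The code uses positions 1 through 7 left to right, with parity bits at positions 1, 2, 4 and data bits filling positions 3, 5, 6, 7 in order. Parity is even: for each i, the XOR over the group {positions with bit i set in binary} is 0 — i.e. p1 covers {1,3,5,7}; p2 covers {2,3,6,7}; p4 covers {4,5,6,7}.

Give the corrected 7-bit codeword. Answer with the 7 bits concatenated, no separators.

0111100

s1 (pos 1,3,5,7): 0⊕1⊕1⊕0 = 0
s2 (pos 2,3,6,7): 1⊕1⊕0⊕0 = 0
s4 (pos 4,5,6,7): 0⊕1⊕0⊕0 = 1
Syndrome s4…s1 = 100 → error at position 4.
Flip position 4: 0110100 → 0111100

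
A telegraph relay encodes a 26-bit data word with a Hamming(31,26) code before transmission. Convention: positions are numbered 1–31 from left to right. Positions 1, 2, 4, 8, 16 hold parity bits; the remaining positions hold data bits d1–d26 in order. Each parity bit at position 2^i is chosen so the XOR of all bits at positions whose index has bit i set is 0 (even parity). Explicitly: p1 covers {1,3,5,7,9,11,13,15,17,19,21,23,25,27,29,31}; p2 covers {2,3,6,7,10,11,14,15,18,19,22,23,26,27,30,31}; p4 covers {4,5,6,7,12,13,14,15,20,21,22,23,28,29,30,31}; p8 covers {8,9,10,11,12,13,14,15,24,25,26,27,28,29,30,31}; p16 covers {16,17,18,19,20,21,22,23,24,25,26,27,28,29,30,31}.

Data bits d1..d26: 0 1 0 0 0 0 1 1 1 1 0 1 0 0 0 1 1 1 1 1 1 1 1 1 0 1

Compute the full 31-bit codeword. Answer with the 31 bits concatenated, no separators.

0100100100111101100011111111101

Place data at non-parity positions: p1 p2 0 p4 1 0 0 p8 0 0 1 1 1 1 0 p16 1 0 0 0 1 1 1 1 1 1 1 1 1 0 1
p1 (pos 1,3,5,7,9,11,13,15,17,19,21,23,25,27,29,31): XOR of data positions = 0⊕1⊕0⊕0⊕1⊕1⊕0⊕1⊕0⊕1⊕1⊕1⊕1⊕1⊕1 = 0
p2 (pos 2,3,6,7,10,11,14,15,18,19,22,23,26,27,30,31): XOR of data positions = 0⊕0⊕0⊕0⊕1⊕1⊕0⊕0⊕0⊕1⊕1⊕1⊕1⊕0⊕1 = 1
p4 (pos 4,5,6,7,12,13,14,15,20,21,22,23,28,29,30,31): XOR of data positions = 1⊕0⊕0⊕1⊕1⊕1⊕0⊕0⊕1⊕1⊕1⊕1⊕1⊕0⊕1 = 0
p8 (pos 8,9,10,11,12,13,14,15,24,25,26,27,28,29,30,31): XOR of data positions = 0⊕0⊕1⊕1⊕1⊕1⊕0⊕1⊕1⊕1⊕1⊕1⊕1⊕0⊕1 = 1
p16 (pos 16,17,18,19,20,21,22,23,24,25,26,27,28,29,30,31): XOR of data positions = 1⊕0⊕0⊕0⊕1⊕1⊕1⊕1⊕1⊕1⊕1⊕1⊕1⊕0⊕1 = 1
Codeword: 0100100100111101100011111111101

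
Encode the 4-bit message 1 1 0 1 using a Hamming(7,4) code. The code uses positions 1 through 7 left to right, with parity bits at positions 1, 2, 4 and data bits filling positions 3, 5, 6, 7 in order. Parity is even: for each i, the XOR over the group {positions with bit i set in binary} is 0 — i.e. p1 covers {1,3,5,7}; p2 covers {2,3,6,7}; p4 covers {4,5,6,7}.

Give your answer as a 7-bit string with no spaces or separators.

1010101

Place data at non-parity positions: p1 p2 1 p4 1 0 1
p1 (pos 1,3,5,7): XOR of data positions = 1⊕1⊕1 = 1
p2 (pos 2,3,6,7): XOR of data positions = 1⊕0⊕1 = 0
p4 (pos 4,5,6,7): XOR of data positions = 1⊕0⊕1 = 0
Codeword: 1010101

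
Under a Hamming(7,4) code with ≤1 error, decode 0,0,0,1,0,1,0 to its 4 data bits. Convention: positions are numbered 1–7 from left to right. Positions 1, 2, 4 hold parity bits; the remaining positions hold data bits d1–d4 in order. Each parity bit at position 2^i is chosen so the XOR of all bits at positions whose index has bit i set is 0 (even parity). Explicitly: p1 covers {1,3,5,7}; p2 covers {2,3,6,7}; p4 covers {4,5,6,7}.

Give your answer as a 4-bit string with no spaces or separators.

0010

s1 (pos 1,3,5,7): 0⊕0⊕0⊕0 = 0
s2 (pos 2,3,6,7): 0⊕0⊕1⊕0 = 1
s4 (pos 4,5,6,7): 1⊕0⊕1⊕0 = 0
Syndrome s4…s1 = 010 → error at position 2.
Flip position 2: 0001010 → 0101010
Read data bits from positions 3,5,6,7: 0010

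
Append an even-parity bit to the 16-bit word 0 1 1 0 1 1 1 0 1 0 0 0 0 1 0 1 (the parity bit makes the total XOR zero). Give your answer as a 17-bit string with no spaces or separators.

XOR of the 16 data bits: 0⊕1⊕1⊕0⊕1⊕1⊕1⊕0⊕1⊕0⊕0⊕0⊕0⊕1⊕0⊕1 = 0
Parity bit = 0 (so all 17 bits XOR to 0).

01101110100001010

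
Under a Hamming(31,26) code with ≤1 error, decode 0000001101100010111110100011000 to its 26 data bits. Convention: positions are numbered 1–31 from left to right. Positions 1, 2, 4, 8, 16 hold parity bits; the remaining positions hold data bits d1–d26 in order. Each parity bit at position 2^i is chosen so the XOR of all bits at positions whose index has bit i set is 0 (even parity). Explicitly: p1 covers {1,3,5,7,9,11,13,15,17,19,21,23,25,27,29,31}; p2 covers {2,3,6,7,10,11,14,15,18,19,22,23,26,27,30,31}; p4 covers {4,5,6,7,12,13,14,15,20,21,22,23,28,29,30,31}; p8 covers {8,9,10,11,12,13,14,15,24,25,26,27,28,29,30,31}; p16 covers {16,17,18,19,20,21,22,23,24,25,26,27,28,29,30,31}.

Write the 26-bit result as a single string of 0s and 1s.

s1 (pos 1,3,5,7,9,11,13,15,17,19,21,23,25,27,29,31): 0⊕0⊕0⊕1⊕0⊕1⊕0⊕1⊕1⊕1⊕1⊕1⊕0⊕1⊕0⊕0 = 0
s2 (pos 2,3,6,7,10,11,14,15,18,19,22,23,26,27,30,31): 0⊕0⊕0⊕1⊕1⊕1⊕0⊕1⊕1⊕1⊕0⊕1⊕0⊕1⊕0⊕0 = 0
s4 (pos 4,5,6,7,12,13,14,15,20,21,22,23,28,29,30,31): 0⊕0⊕0⊕1⊕0⊕0⊕0⊕1⊕1⊕1⊕0⊕1⊕1⊕0⊕0⊕0 = 0
s8 (pos 8,9,10,11,12,13,14,15,24,25,26,27,28,29,30,31): 1⊕0⊕1⊕1⊕0⊕0⊕0⊕1⊕0⊕0⊕0⊕1⊕1⊕0⊕0⊕0 = 0
s16 (pos 16,17,18,19,20,21,22,23,24,25,26,27,28,29,30,31): 0⊕1⊕1⊕1⊕1⊕1⊕0⊕1⊕0⊕0⊕0⊕1⊕1⊕0⊕0⊕0 = 0
Syndrome s16…s1 = 00000 → no error.
Read data bits from positions 3,5,6,7,9,10,11,12,13,14,15,17,18,19,20,21,22,23,24,25,26,27,28,29,30,31: 00010110001111110100011000

00010110001111110100011000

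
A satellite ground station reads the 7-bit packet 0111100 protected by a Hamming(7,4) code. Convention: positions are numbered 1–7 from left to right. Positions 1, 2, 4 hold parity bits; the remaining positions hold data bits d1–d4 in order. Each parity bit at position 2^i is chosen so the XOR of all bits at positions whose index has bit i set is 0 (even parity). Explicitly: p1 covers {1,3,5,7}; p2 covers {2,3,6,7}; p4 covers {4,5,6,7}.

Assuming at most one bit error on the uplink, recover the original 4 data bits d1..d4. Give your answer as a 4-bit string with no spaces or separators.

s1 (pos 1,3,5,7): 0⊕1⊕1⊕0 = 0
s2 (pos 2,3,6,7): 1⊕1⊕0⊕0 = 0
s4 (pos 4,5,6,7): 1⊕1⊕0⊕0 = 0
Syndrome s4…s1 = 000 → no error.
Read data bits from positions 3,5,6,7: 1100

1100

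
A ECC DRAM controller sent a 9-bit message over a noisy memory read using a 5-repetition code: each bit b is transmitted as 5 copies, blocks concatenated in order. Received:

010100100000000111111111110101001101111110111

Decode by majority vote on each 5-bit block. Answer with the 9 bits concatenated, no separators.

000111011

Block 1 (01010): 2 ones → 0
Block 2 (01000): 1 one → 0
Block 3 (00000): 0 ones → 0
Block 4 (11111): 5 ones → 1
Block 5 (11111): 5 ones → 1
Block 6 (10101): 3 ones → 1
Block 7 (00110): 2 ones → 0
Block 8 (11111): 5 ones → 1
Block 9 (10111): 4 ones → 1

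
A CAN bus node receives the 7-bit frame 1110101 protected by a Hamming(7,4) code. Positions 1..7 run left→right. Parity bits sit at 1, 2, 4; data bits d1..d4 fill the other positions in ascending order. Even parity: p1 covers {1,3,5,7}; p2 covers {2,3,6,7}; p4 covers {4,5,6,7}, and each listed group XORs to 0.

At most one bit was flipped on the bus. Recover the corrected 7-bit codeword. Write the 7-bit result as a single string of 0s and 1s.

s1 (pos 1,3,5,7): 1⊕1⊕1⊕1 = 0
s2 (pos 2,3,6,7): 1⊕1⊕0⊕1 = 1
s4 (pos 4,5,6,7): 0⊕1⊕0⊕1 = 0
Syndrome s4…s1 = 010 → error at position 2.
Flip position 2: 1110101 → 1010101

1010101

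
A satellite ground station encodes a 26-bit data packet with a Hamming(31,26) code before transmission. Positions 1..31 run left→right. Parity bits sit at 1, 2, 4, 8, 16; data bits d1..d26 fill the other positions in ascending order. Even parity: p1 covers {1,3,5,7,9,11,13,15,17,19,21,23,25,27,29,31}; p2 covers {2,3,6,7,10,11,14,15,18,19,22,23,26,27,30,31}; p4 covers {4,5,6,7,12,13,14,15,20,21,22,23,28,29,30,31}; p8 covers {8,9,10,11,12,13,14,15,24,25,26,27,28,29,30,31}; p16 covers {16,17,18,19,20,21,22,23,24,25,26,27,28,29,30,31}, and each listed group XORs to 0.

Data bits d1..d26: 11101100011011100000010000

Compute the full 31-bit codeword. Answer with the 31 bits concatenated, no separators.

0011110111000110011100000010000

Place data at non-parity positions: p1 p2 1 p4 1 1 0 p8 1 1 0 0 0 1 1 p16 0 1 1 1 0 0 0 0 0 0 1 0 0 0 0
p1 (pos 1,3,5,7,9,11,13,15,17,19,21,23,25,27,29,31): XOR of data positions = 1⊕1⊕0⊕1⊕0⊕0⊕1⊕0⊕1⊕0⊕0⊕0⊕1⊕0⊕0 = 0
p2 (pos 2,3,6,7,10,11,14,15,18,19,22,23,26,27,30,31): XOR of data positions = 1⊕1⊕0⊕1⊕0⊕1⊕1⊕1⊕1⊕0⊕0⊕0⊕1⊕0⊕0 = 0
p4 (pos 4,5,6,7,12,13,14,15,20,21,22,23,28,29,30,31): XOR of data positions = 1⊕1⊕0⊕0⊕0⊕1⊕1⊕1⊕0⊕0⊕0⊕0⊕0⊕0⊕0 = 1
p8 (pos 8,9,10,11,12,13,14,15,24,25,26,27,28,29,30,31): XOR of data positions = 1⊕1⊕0⊕0⊕0⊕1⊕1⊕0⊕0⊕0⊕1⊕0⊕0⊕0⊕0 = 1
p16 (pos 16,17,18,19,20,21,22,23,24,25,26,27,28,29,30,31): XOR of data positions = 0⊕1⊕1⊕1⊕0⊕0⊕0⊕0⊕0⊕0⊕1⊕0⊕0⊕0⊕0 = 0
Codeword: 0011110111000110011100000010000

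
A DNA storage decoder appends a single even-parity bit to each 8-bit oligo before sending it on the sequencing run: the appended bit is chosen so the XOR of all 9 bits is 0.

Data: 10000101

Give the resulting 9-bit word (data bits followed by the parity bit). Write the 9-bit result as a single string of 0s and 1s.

XOR of the 8 data bits: 1⊕0⊕0⊕0⊕0⊕1⊕0⊕1 = 1
Parity bit = 1 (so all 9 bits XOR to 0).

100001011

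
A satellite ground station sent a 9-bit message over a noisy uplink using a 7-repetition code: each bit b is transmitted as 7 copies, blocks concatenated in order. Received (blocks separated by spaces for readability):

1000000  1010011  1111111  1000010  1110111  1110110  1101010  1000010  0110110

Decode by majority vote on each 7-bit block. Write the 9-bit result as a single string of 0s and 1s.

011011101

Block 1 (1000000): 1 one → 0
Block 2 (1010011): 4 ones → 1
Block 3 (1111111): 7 ones → 1
Block 4 (1000010): 2 ones → 0
Block 5 (1110111): 6 ones → 1
Block 6 (1110110): 5 ones → 1
Block 7 (1101010): 4 ones → 1
Block 8 (1000010): 2 ones → 0
Block 9 (0110110): 4 ones → 1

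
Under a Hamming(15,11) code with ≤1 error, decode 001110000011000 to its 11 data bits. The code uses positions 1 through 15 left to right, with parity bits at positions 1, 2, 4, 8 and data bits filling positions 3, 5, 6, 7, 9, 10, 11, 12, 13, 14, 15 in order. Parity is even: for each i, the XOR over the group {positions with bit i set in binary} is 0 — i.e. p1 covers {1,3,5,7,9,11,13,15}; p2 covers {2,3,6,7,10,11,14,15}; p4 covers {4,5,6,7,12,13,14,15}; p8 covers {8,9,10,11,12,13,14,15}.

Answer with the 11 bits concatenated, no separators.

s1 (pos 1,3,5,7,9,11,13,15): 0⊕1⊕1⊕0⊕0⊕1⊕0⊕0 = 1
s2 (pos 2,3,6,7,10,11,14,15): 0⊕1⊕0⊕0⊕0⊕1⊕0⊕0 = 0
s4 (pos 4,5,6,7,12,13,14,15): 1⊕1⊕0⊕0⊕1⊕0⊕0⊕0 = 1
s8 (pos 8,9,10,11,12,13,14,15): 0⊕0⊕0⊕1⊕1⊕0⊕0⊕0 = 0
Syndrome s8…s1 = 0101 → error at position 5.
Flip position 5: 001110000011000 → 001100000011000
Read data bits from positions 3,5,6,7,9,10,11,12,13,14,15: 10000011000

10000011000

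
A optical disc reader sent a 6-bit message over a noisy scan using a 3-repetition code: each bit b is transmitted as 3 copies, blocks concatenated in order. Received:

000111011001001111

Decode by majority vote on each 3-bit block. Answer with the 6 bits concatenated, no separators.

011001

Block 1 (000): 0 ones → 0
Block 2 (111): 3 ones → 1
Block 3 (011): 2 ones → 1
Block 4 (001): 1 one → 0
Block 5 (001): 1 one → 0
Block 6 (111): 3 ones → 1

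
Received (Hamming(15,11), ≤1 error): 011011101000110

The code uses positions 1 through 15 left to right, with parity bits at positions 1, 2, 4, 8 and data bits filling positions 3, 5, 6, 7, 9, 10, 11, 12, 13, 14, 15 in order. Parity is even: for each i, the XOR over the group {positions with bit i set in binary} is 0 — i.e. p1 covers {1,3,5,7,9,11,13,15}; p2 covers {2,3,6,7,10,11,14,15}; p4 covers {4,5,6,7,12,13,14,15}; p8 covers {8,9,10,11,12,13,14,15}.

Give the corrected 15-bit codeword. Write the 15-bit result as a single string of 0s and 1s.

011011101000111

s1 (pos 1,3,5,7,9,11,13,15): 0⊕1⊕1⊕1⊕1⊕0⊕1⊕0 = 1
s2 (pos 2,3,6,7,10,11,14,15): 1⊕1⊕1⊕1⊕0⊕0⊕1⊕0 = 1
s4 (pos 4,5,6,7,12,13,14,15): 0⊕1⊕1⊕1⊕0⊕1⊕1⊕0 = 1
s8 (pos 8,9,10,11,12,13,14,15): 0⊕1⊕0⊕0⊕0⊕1⊕1⊕0 = 1
Syndrome s8…s1 = 1111 → error at position 15.
Flip position 15: 011011101000110 → 011011101000111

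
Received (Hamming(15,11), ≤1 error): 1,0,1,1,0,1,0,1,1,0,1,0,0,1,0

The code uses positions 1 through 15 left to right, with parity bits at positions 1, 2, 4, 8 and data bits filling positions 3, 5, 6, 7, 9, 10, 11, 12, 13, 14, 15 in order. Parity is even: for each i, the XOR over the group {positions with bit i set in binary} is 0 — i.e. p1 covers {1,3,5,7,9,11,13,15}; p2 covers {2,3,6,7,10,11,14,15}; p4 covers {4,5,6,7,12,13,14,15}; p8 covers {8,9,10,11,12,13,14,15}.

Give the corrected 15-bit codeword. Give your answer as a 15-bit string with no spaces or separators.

s1 (pos 1,3,5,7,9,11,13,15): 1⊕1⊕0⊕0⊕1⊕1⊕0⊕0 = 0
s2 (pos 2,3,6,7,10,11,14,15): 0⊕1⊕1⊕0⊕0⊕1⊕1⊕0 = 0
s4 (pos 4,5,6,7,12,13,14,15): 1⊕0⊕1⊕0⊕0⊕0⊕1⊕0 = 1
s8 (pos 8,9,10,11,12,13,14,15): 1⊕1⊕0⊕1⊕0⊕0⊕1⊕0 = 0
Syndrome s8…s1 = 0100 → error at position 4.
Flip position 4: 101101011010010 → 101001011010010

101001011010010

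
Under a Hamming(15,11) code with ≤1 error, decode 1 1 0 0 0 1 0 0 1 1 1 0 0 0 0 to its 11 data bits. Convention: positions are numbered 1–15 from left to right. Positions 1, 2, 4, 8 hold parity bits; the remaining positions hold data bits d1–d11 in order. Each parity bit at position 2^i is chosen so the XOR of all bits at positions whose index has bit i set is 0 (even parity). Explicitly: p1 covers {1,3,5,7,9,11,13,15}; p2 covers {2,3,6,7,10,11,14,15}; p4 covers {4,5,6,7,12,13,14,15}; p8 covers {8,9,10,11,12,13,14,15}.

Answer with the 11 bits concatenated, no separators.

00101110100

s1 (pos 1,3,5,7,9,11,13,15): 1⊕0⊕0⊕0⊕1⊕1⊕0⊕0 = 1
s2 (pos 2,3,6,7,10,11,14,15): 1⊕0⊕1⊕0⊕1⊕1⊕0⊕0 = 0
s4 (pos 4,5,6,7,12,13,14,15): 0⊕0⊕1⊕0⊕0⊕0⊕0⊕0 = 1
s8 (pos 8,9,10,11,12,13,14,15): 0⊕1⊕1⊕1⊕0⊕0⊕0⊕0 = 1
Syndrome s8…s1 = 1101 → error at position 13.
Flip position 13: 110001001110000 → 110001001110100
Read data bits from positions 3,5,6,7,9,10,11,12,13,14,15: 00101110100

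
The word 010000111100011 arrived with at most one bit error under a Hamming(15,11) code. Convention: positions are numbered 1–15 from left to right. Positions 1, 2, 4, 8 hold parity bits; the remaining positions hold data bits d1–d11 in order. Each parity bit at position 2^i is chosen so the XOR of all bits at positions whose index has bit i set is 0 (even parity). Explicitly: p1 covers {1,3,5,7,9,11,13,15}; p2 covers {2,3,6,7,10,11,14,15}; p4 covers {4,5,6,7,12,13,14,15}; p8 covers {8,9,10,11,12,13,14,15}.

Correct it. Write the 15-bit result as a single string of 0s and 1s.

010000111100010

s1 (pos 1,3,5,7,9,11,13,15): 0⊕0⊕0⊕1⊕1⊕0⊕0⊕1 = 1
s2 (pos 2,3,6,7,10,11,14,15): 1⊕0⊕0⊕1⊕1⊕0⊕1⊕1 = 1
s4 (pos 4,5,6,7,12,13,14,15): 0⊕0⊕0⊕1⊕0⊕0⊕1⊕1 = 1
s8 (pos 8,9,10,11,12,13,14,15): 1⊕1⊕1⊕0⊕0⊕0⊕1⊕1 = 1
Syndrome s8…s1 = 1111 → error at position 15.
Flip position 15: 010000111100011 → 010000111100010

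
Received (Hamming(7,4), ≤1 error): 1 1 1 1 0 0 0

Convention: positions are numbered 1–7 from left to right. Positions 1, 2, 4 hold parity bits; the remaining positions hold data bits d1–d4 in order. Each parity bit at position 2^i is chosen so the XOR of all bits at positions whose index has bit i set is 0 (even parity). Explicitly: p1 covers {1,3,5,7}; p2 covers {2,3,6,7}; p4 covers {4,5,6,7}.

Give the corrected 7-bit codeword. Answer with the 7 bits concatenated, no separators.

s1 (pos 1,3,5,7): 1⊕1⊕0⊕0 = 0
s2 (pos 2,3,6,7): 1⊕1⊕0⊕0 = 0
s4 (pos 4,5,6,7): 1⊕0⊕0⊕0 = 1
Syndrome s4…s1 = 100 → error at position 4.
Flip position 4: 1111000 → 1110000

1110000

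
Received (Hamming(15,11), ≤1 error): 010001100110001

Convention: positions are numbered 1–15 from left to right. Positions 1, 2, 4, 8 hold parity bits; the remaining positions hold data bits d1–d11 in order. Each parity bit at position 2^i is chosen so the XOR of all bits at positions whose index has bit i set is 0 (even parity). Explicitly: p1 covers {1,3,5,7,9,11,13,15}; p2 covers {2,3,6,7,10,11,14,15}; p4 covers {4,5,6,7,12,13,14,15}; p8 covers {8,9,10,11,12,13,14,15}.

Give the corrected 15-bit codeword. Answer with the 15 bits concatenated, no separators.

010001100110101

s1 (pos 1,3,5,7,9,11,13,15): 0⊕0⊕0⊕1⊕0⊕1⊕0⊕1 = 1
s2 (pos 2,3,6,7,10,11,14,15): 1⊕0⊕1⊕1⊕1⊕1⊕0⊕1 = 0
s4 (pos 4,5,6,7,12,13,14,15): 0⊕0⊕1⊕1⊕0⊕0⊕0⊕1 = 1
s8 (pos 8,9,10,11,12,13,14,15): 0⊕0⊕1⊕1⊕0⊕0⊕0⊕1 = 1
Syndrome s8…s1 = 1101 → error at position 13.
Flip position 13: 010001100110001 → 010001100110101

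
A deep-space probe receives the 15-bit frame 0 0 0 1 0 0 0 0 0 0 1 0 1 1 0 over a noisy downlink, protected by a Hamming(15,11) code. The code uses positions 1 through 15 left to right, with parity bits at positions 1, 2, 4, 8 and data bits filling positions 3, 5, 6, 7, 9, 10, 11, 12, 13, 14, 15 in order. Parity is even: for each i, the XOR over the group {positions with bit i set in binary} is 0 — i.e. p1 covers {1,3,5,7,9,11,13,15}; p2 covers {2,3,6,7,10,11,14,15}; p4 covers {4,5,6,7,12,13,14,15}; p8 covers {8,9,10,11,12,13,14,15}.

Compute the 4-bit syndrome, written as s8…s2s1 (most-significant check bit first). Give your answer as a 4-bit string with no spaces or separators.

s1 (pos 1,3,5,7,9,11,13,15): 0⊕0⊕0⊕0⊕0⊕1⊕1⊕0 = 0
s2 (pos 2,3,6,7,10,11,14,15): 0⊕0⊕0⊕0⊕0⊕1⊕1⊕0 = 0
s4 (pos 4,5,6,7,12,13,14,15): 1⊕0⊕0⊕0⊕0⊕1⊕1⊕0 = 1
s8 (pos 8,9,10,11,12,13,14,15): 0⊕0⊕0⊕1⊕0⊕1⊕1⊕0 = 1
Syndrome s8…s1 = 1100 → error at position 12.

1100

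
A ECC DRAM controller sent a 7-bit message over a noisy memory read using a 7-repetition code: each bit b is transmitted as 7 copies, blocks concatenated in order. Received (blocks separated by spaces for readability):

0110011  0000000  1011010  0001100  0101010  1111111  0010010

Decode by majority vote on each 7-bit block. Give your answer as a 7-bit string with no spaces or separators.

Block 1 (0110011): 4 ones → 1
Block 2 (0000000): 0 ones → 0
Block 3 (1011010): 4 ones → 1
Block 4 (0001100): 2 ones → 0
Block 5 (0101010): 3 ones → 0
Block 6 (1111111): 7 ones → 1
Block 7 (0010010): 2 ones → 0

1010010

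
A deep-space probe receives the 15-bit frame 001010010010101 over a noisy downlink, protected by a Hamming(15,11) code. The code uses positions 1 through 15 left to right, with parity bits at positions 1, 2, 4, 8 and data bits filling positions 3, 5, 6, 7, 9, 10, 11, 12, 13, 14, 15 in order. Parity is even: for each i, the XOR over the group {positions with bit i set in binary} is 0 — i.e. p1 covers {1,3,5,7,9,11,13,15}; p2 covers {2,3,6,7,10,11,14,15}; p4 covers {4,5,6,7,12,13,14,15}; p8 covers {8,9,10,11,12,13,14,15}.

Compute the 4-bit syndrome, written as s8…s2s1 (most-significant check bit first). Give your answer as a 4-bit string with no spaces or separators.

0111

s1 (pos 1,3,5,7,9,11,13,15): 0⊕1⊕1⊕0⊕0⊕1⊕1⊕1 = 1
s2 (pos 2,3,6,7,10,11,14,15): 0⊕1⊕0⊕0⊕0⊕1⊕0⊕1 = 1
s4 (pos 4,5,6,7,12,13,14,15): 0⊕1⊕0⊕0⊕0⊕1⊕0⊕1 = 1
s8 (pos 8,9,10,11,12,13,14,15): 1⊕0⊕0⊕1⊕0⊕1⊕0⊕1 = 0
Syndrome s8…s1 = 0111 → error at position 7.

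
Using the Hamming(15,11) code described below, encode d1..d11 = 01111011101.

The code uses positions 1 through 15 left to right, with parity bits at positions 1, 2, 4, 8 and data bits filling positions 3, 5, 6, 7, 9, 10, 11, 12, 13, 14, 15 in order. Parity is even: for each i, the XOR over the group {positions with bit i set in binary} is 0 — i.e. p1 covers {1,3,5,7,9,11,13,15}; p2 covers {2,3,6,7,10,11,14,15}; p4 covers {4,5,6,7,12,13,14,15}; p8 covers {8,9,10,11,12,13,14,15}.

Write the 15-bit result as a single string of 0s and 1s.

000011111011101

Place data at non-parity positions: p1 p2 0 p4 1 1 1 p8 1 0 1 1 1 0 1
p1 (pos 1,3,5,7,9,11,13,15): XOR of data positions = 0⊕1⊕1⊕1⊕1⊕1⊕1 = 0
p2 (pos 2,3,6,7,10,11,14,15): XOR of data positions = 0⊕1⊕1⊕0⊕1⊕0⊕1 = 0
p4 (pos 4,5,6,7,12,13,14,15): XOR of data positions = 1⊕1⊕1⊕1⊕1⊕0⊕1 = 0
p8 (pos 8,9,10,11,12,13,14,15): XOR of data positions = 1⊕0⊕1⊕1⊕1⊕0⊕1 = 1
Codeword: 000011111011101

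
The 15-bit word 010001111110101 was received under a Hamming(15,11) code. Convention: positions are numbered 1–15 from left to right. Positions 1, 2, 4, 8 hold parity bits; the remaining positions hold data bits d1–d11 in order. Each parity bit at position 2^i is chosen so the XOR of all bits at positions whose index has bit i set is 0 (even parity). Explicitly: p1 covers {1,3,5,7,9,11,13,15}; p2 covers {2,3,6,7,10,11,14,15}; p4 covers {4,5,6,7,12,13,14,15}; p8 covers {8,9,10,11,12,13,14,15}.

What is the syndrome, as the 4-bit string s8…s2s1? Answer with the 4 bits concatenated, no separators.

s1 (pos 1,3,5,7,9,11,13,15): 0⊕0⊕0⊕1⊕1⊕1⊕1⊕1 = 1
s2 (pos 2,3,6,7,10,11,14,15): 1⊕0⊕1⊕1⊕1⊕1⊕0⊕1 = 0
s4 (pos 4,5,6,7,12,13,14,15): 0⊕0⊕1⊕1⊕0⊕1⊕0⊕1 = 0
s8 (pos 8,9,10,11,12,13,14,15): 1⊕1⊕1⊕1⊕0⊕1⊕0⊕1 = 0
Syndrome s8…s1 = 0001 → error at position 1.

0001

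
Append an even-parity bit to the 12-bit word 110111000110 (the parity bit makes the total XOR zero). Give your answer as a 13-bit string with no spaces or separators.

XOR of the 12 data bits: 1⊕1⊕0⊕1⊕1⊕1⊕0⊕0⊕0⊕1⊕1⊕0 = 1
Parity bit = 1 (so all 13 bits XOR to 0).

1101110001101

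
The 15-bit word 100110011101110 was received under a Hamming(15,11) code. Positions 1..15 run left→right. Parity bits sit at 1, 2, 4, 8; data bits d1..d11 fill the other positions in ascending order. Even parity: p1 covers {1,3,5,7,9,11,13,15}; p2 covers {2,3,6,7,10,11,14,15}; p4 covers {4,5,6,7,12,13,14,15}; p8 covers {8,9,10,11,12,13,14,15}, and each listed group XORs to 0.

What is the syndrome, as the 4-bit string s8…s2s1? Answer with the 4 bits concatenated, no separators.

0100

s1 (pos 1,3,5,7,9,11,13,15): 1⊕0⊕1⊕0⊕1⊕0⊕1⊕0 = 0
s2 (pos 2,3,6,7,10,11,14,15): 0⊕0⊕0⊕0⊕1⊕0⊕1⊕0 = 0
s4 (pos 4,5,6,7,12,13,14,15): 1⊕1⊕0⊕0⊕1⊕1⊕1⊕0 = 1
s8 (pos 8,9,10,11,12,13,14,15): 1⊕1⊕1⊕0⊕1⊕1⊕1⊕0 = 0
Syndrome s8…s1 = 0100 → error at position 4.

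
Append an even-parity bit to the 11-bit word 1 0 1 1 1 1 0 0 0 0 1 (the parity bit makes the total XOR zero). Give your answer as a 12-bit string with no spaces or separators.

101111000010

XOR of the 11 data bits: 1⊕0⊕1⊕1⊕1⊕1⊕0⊕0⊕0⊕0⊕1 = 0
Parity bit = 0 (so all 12 bits XOR to 0).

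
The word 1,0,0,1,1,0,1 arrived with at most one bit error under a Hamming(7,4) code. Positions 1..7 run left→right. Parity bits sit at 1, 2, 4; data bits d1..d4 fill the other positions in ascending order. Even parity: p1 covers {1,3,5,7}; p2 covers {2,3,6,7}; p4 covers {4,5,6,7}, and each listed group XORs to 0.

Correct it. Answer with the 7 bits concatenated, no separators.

1001100

s1 (pos 1,3,5,7): 1⊕0⊕1⊕1 = 1
s2 (pos 2,3,6,7): 0⊕0⊕0⊕1 = 1
s4 (pos 4,5,6,7): 1⊕1⊕0⊕1 = 1
Syndrome s4…s1 = 111 → error at position 7.
Flip position 7: 1001101 → 1001100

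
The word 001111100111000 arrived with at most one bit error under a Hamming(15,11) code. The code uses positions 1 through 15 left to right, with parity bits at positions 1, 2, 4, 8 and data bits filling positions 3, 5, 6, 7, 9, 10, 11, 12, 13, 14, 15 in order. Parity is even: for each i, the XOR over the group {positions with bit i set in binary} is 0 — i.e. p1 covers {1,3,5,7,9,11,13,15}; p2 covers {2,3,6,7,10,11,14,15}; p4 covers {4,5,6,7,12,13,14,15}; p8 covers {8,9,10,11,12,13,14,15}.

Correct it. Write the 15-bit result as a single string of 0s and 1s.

001111100111010

s1 (pos 1,3,5,7,9,11,13,15): 0⊕1⊕1⊕1⊕0⊕1⊕0⊕0 = 0
s2 (pos 2,3,6,7,10,11,14,15): 0⊕1⊕1⊕1⊕1⊕1⊕0⊕0 = 1
s4 (pos 4,5,6,7,12,13,14,15): 1⊕1⊕1⊕1⊕1⊕0⊕0⊕0 = 1
s8 (pos 8,9,10,11,12,13,14,15): 0⊕0⊕1⊕1⊕1⊕0⊕0⊕0 = 1
Syndrome s8…s1 = 1110 → error at position 14.
Flip position 14: 001111100111000 → 001111100111010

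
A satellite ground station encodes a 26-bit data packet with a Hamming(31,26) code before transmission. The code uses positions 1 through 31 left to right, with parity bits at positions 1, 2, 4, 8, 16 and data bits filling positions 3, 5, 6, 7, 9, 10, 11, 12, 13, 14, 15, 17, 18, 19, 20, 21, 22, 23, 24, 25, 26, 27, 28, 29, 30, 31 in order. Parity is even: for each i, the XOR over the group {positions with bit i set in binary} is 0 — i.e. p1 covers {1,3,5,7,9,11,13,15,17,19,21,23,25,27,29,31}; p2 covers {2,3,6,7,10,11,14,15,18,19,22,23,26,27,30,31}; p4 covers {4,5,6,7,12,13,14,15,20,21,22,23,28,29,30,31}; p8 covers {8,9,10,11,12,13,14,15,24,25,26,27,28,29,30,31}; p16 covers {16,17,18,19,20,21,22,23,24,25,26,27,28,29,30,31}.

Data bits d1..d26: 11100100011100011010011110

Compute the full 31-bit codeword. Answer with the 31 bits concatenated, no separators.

Place data at non-parity positions: p1 p2 1 p4 1 1 0 p8 0 1 0 0 0 1 1 p16 1 0 0 0 1 1 0 1 0 0 1 1 1 1 0
p1 (pos 1,3,5,7,9,11,13,15,17,19,21,23,25,27,29,31): XOR of data positions = 1⊕1⊕0⊕0⊕0⊕0⊕1⊕1⊕0⊕1⊕0⊕0⊕1⊕1⊕0 = 1
p2 (pos 2,3,6,7,10,11,14,15,18,19,22,23,26,27,30,31): XOR of data positions = 1⊕1⊕0⊕1⊕0⊕1⊕1⊕0⊕0⊕1⊕0⊕0⊕1⊕1⊕0 = 0
p4 (pos 4,5,6,7,12,13,14,15,20,21,22,23,28,29,30,31): XOR of data positions = 1⊕1⊕0⊕0⊕0⊕1⊕1⊕0⊕1⊕1⊕0⊕1⊕1⊕1⊕0 = 1
p8 (pos 8,9,10,11,12,13,14,15,24,25,26,27,28,29,30,31): XOR of data positions = 0⊕1⊕0⊕0⊕0⊕1⊕1⊕1⊕0⊕0⊕1⊕1⊕1⊕1⊕0 = 0
p16 (pos 16,17,18,19,20,21,22,23,24,25,26,27,28,29,30,31): XOR of data positions = 1⊕0⊕0⊕0⊕1⊕1⊕0⊕1⊕0⊕0⊕1⊕1⊕1⊕1⊕0 = 0
Codeword: 1011110001000110100011010011110

1011110001000110100011010011110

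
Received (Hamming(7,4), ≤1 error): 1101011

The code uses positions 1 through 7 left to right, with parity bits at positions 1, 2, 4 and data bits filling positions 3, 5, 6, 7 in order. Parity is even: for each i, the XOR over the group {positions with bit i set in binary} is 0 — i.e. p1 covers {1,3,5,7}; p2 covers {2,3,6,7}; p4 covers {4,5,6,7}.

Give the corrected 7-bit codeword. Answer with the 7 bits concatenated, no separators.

1101001

s1 (pos 1,3,5,7): 1⊕0⊕0⊕1 = 0
s2 (pos 2,3,6,7): 1⊕0⊕1⊕1 = 1
s4 (pos 4,5,6,7): 1⊕0⊕1⊕1 = 1
Syndrome s4…s1 = 110 → error at position 6.
Flip position 6: 1101011 → 1101001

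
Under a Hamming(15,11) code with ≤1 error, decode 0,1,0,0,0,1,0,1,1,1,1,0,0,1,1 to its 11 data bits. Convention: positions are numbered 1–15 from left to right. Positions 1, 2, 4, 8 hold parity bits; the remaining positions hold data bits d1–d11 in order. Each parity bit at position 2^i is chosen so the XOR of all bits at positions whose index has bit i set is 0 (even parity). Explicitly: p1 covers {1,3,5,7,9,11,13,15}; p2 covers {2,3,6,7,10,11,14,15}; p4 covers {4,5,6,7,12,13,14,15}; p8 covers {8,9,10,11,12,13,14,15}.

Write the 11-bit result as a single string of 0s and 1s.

s1 (pos 1,3,5,7,9,11,13,15): 0⊕0⊕0⊕0⊕1⊕1⊕0⊕1 = 1
s2 (pos 2,3,6,7,10,11,14,15): 1⊕0⊕1⊕0⊕1⊕1⊕1⊕1 = 0
s4 (pos 4,5,6,7,12,13,14,15): 0⊕0⊕1⊕0⊕0⊕0⊕1⊕1 = 1
s8 (pos 8,9,10,11,12,13,14,15): 1⊕1⊕1⊕1⊕0⊕0⊕1⊕1 = 0
Syndrome s8…s1 = 0101 → error at position 5.
Flip position 5: 010001011110011 → 010011011110011
Read data bits from positions 3,5,6,7,9,10,11,12,13,14,15: 01101110011

01101110011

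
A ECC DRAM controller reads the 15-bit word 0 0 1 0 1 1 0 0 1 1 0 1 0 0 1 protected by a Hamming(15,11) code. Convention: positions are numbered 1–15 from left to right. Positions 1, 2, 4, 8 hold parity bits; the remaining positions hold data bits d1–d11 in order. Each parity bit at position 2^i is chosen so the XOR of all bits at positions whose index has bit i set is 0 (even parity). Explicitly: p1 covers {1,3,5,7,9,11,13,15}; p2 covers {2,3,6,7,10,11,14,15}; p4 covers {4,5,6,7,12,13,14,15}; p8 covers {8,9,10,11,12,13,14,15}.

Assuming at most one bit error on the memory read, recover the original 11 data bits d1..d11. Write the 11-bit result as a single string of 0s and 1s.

s1 (pos 1,3,5,7,9,11,13,15): 0⊕1⊕1⊕0⊕1⊕0⊕0⊕1 = 0
s2 (pos 2,3,6,7,10,11,14,15): 0⊕1⊕1⊕0⊕1⊕0⊕0⊕1 = 0
s4 (pos 4,5,6,7,12,13,14,15): 0⊕1⊕1⊕0⊕1⊕0⊕0⊕1 = 0
s8 (pos 8,9,10,11,12,13,14,15): 0⊕1⊕1⊕0⊕1⊕0⊕0⊕1 = 0
Syndrome s8…s1 = 0000 → no error.
Read data bits from positions 3,5,6,7,9,10,11,12,13,14,15: 11101101001

11101101001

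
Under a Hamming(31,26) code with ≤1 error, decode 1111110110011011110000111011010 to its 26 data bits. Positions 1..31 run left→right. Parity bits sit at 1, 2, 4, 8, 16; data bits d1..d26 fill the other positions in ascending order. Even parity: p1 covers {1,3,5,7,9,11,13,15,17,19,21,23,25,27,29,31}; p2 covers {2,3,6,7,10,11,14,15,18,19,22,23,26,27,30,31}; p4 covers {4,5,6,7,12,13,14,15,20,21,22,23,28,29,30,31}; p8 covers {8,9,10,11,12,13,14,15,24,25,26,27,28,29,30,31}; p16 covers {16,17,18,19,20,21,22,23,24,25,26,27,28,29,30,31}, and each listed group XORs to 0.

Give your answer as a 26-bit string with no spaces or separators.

11101001101110100111011010

s1 (pos 1,3,5,7,9,11,13,15,17,19,21,23,25,27,29,31): 1⊕1⊕1⊕0⊕1⊕0⊕1⊕1⊕1⊕0⊕0⊕1⊕1⊕1⊕0⊕0 = 0
s2 (pos 2,3,6,7,10,11,14,15,18,19,22,23,26,27,30,31): 1⊕1⊕1⊕0⊕0⊕0⊕0⊕1⊕1⊕0⊕0⊕1⊕0⊕1⊕1⊕0 = 0
s4 (pos 4,5,6,7,12,13,14,15,20,21,22,23,28,29,30,31): 1⊕1⊕1⊕0⊕1⊕1⊕0⊕1⊕0⊕0⊕0⊕1⊕1⊕0⊕1⊕0 = 1
s8 (pos 8,9,10,11,12,13,14,15,24,25,26,27,28,29,30,31): 1⊕1⊕0⊕0⊕1⊕1⊕0⊕1⊕1⊕1⊕0⊕1⊕1⊕0⊕1⊕0 = 0
s16 (pos 16,17,18,19,20,21,22,23,24,25,26,27,28,29,30,31): 1⊕1⊕1⊕0⊕0⊕0⊕0⊕1⊕1⊕1⊕0⊕1⊕1⊕0⊕1⊕0 = 1
Syndrome s16…s1 = 10100 → error at position 20.
Flip position 20: 1111110110011011110000111011010 → 1111110110011011110100111011010
Read data bits from positions 3,5,6,7,9,10,11,12,13,14,15,17,18,19,20,21,22,23,24,25,26,27,28,29,30,31: 11101001101110100111011010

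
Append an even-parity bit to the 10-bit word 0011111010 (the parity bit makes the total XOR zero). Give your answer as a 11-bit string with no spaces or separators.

XOR of the 10 data bits: 0⊕0⊕1⊕1⊕1⊕1⊕1⊕0⊕1⊕0 = 0
Parity bit = 0 (so all 11 bits XOR to 0).

00111110100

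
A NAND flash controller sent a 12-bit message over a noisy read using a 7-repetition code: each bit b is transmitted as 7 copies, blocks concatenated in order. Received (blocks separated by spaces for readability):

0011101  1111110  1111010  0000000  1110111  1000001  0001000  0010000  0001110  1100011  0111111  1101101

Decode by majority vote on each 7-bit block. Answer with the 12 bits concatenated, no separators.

111010000111

Block 1 (0011101): 4 ones → 1
Block 2 (1111110): 6 ones → 1
Block 3 (1111010): 5 ones → 1
Block 4 (0000000): 0 ones → 0
Block 5 (1110111): 6 ones → 1
Block 6 (1000001): 2 ones → 0
Block 7 (0001000): 1 one → 0
Block 8 (0010000): 1 one → 0
Block 9 (0001110): 3 ones → 0
Block 10 (1100011): 4 ones → 1
Block 11 (0111111): 6 ones → 1
Block 12 (1101101): 5 ones → 1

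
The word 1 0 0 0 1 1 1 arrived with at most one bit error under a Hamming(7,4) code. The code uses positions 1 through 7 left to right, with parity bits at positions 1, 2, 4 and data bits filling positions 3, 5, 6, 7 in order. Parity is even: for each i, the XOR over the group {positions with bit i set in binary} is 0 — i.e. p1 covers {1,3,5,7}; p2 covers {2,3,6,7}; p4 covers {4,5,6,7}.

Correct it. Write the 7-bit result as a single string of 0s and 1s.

s1 (pos 1,3,5,7): 1⊕0⊕1⊕1 = 1
s2 (pos 2,3,6,7): 0⊕0⊕1⊕1 = 0
s4 (pos 4,5,6,7): 0⊕1⊕1⊕1 = 1
Syndrome s4…s1 = 101 → error at position 5.
Flip position 5: 1000111 → 1000011

1000011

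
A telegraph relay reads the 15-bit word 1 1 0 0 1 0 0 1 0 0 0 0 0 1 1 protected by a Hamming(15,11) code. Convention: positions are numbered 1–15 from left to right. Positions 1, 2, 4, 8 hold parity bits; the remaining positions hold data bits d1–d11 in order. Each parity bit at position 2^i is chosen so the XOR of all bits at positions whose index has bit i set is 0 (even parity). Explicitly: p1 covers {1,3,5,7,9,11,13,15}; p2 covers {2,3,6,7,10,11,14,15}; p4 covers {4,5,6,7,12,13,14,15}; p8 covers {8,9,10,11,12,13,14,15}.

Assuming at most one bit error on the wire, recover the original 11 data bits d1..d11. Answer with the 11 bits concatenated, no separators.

s1 (pos 1,3,5,7,9,11,13,15): 1⊕0⊕1⊕0⊕0⊕0⊕0⊕1 = 1
s2 (pos 2,3,6,7,10,11,14,15): 1⊕0⊕0⊕0⊕0⊕0⊕1⊕1 = 1
s4 (pos 4,5,6,7,12,13,14,15): 0⊕1⊕0⊕0⊕0⊕0⊕1⊕1 = 1
s8 (pos 8,9,10,11,12,13,14,15): 1⊕0⊕0⊕0⊕0⊕0⊕1⊕1 = 1
Syndrome s8…s1 = 1111 → error at position 15.
Flip position 15: 110010010000011 → 110010010000010
Read data bits from positions 3,5,6,7,9,10,11,12,13,14,15: 01000000010

01000000010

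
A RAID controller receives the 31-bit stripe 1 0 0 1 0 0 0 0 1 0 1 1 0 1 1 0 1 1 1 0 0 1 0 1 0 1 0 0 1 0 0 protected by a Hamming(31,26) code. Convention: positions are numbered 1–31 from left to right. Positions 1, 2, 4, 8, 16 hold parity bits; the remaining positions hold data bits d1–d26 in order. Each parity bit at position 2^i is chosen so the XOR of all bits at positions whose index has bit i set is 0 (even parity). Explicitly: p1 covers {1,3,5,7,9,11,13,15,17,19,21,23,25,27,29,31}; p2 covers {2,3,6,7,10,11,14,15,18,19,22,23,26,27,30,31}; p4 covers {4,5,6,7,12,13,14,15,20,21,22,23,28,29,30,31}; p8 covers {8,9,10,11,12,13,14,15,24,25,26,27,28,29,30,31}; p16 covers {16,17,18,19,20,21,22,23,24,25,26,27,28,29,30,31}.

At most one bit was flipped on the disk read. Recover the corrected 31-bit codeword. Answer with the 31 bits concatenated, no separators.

s1 (pos 1,3,5,7,9,11,13,15,17,19,21,23,25,27,29,31): 1⊕0⊕0⊕0⊕1⊕1⊕0⊕1⊕1⊕1⊕0⊕0⊕0⊕0⊕1⊕0 = 1
s2 (pos 2,3,6,7,10,11,14,15,18,19,22,23,26,27,30,31): 0⊕0⊕0⊕0⊕0⊕1⊕1⊕1⊕1⊕1⊕1⊕0⊕1⊕0⊕0⊕0 = 1
s4 (pos 4,5,6,7,12,13,14,15,20,21,22,23,28,29,30,31): 1⊕0⊕0⊕0⊕1⊕0⊕1⊕1⊕0⊕0⊕1⊕0⊕0⊕1⊕0⊕0 = 0
s8 (pos 8,9,10,11,12,13,14,15,24,25,26,27,28,29,30,31): 0⊕1⊕0⊕1⊕1⊕0⊕1⊕1⊕1⊕0⊕1⊕0⊕0⊕1⊕0⊕0 = 0
s16 (pos 16,17,18,19,20,21,22,23,24,25,26,27,28,29,30,31): 0⊕1⊕1⊕1⊕0⊕0⊕1⊕0⊕1⊕0⊕1⊕0⊕0⊕1⊕0⊕0 = 1
Syndrome s16…s1 = 10011 → error at position 19.
Flip position 19: 1001000010110110111001010100100 → 1001000010110110110001010100100

1001000010110110110001010100100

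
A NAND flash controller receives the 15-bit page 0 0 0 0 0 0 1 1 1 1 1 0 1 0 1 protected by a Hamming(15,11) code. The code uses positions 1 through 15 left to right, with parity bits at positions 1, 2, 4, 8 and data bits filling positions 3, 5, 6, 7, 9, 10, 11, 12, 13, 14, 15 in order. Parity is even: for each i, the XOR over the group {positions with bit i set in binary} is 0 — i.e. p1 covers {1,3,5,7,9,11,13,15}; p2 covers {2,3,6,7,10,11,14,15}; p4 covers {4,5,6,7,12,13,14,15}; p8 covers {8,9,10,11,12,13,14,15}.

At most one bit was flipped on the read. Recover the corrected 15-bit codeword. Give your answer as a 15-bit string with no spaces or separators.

000010111110101

s1 (pos 1,3,5,7,9,11,13,15): 0⊕0⊕0⊕1⊕1⊕1⊕1⊕1 = 1
s2 (pos 2,3,6,7,10,11,14,15): 0⊕0⊕0⊕1⊕1⊕1⊕0⊕1 = 0
s4 (pos 4,5,6,7,12,13,14,15): 0⊕0⊕0⊕1⊕0⊕1⊕0⊕1 = 1
s8 (pos 8,9,10,11,12,13,14,15): 1⊕1⊕1⊕1⊕0⊕1⊕0⊕1 = 0
Syndrome s8…s1 = 0101 → error at position 5.
Flip position 5: 000000111110101 → 000010111110101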